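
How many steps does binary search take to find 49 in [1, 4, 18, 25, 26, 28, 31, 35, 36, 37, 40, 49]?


Search for 49:
[0,11] mid=5 arr[5]=28
[6,11] mid=8 arr[8]=36
[9,11] mid=10 arr[10]=40
[11,11] mid=11 arr[11]=49
Total: 4 comparisons


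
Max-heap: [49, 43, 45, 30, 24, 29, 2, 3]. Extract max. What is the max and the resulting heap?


Max = 49
Replace root with last, heapify down
Resulting heap: [45, 43, 29, 30, 24, 3, 2]


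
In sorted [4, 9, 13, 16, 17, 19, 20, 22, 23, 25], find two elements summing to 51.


Two pointers: lo=0, hi=9
No pair sums to 51


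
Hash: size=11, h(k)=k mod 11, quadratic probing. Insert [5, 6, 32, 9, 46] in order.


Insertions: 5->slot 5; 6->slot 6; 32->slot 10; 9->slot 9; 46->slot 2
Table: [None, None, 46, None, None, 5, 6, None, None, 9, 32]


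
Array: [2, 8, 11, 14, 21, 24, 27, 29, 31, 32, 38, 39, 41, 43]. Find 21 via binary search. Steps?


Search for 21:
[0,13] mid=6 arr[6]=27
[0,5] mid=2 arr[2]=11
[3,5] mid=4 arr[4]=21
Total: 3 comparisons


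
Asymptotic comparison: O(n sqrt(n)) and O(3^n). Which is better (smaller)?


n^1.5 grows slower than exponential (base 3)
O(n sqrt(n)) is asymptotically smaller; O(3^n) grows faster


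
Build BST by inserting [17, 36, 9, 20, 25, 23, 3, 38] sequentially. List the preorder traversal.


Root = 17; build tree by BST insertion.
Preorder traversal: [17, 9, 3, 36, 20, 25, 23, 38]


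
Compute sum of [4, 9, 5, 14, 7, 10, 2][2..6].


Prefix sums: [0, 4, 13, 18, 32, 39, 49, 51]
Sum[2..6] = prefix[7] - prefix[2] = 51 - 13 = 38


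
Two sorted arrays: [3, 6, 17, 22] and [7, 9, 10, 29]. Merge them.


Compare heads, take smaller each step.
Merged: [3, 6, 7, 9, 10, 17, 22, 29]


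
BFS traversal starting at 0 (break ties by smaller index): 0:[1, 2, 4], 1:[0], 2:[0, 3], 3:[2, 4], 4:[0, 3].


BFS queue: start with [0]
Visit order: [0, 1, 2, 4, 3]


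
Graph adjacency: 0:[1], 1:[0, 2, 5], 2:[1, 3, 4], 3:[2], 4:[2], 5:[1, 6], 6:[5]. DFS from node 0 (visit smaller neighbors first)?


DFS stack-based: start with [0]
Visit order: [0, 1, 2, 3, 4, 5, 6]


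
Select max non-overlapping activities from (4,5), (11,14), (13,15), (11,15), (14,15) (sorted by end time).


Greedy: pick earliest-ending, then skip overlaps.
Selected (3 activities): [(4, 5), (11, 14), (14, 15)]


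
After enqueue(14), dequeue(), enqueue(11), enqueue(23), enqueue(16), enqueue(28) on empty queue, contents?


enqueue(14) -> [14]
dequeue() returns 14 -> []
enqueue(11) -> [11]
enqueue(23) -> [11, 23]
enqueue(16) -> [11, 23, 16]
enqueue(28) -> [11, 23, 16, 28]
Final queue (front to back): [11, 23, 16, 28]


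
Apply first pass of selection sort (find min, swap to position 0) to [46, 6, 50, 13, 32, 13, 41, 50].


After one pass: [6, 46, 50, 13, 32, 13, 41, 50]


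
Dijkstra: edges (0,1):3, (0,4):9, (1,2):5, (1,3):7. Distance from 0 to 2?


Dijkstra from 0:
Distances: {0: 0, 1: 3, 2: 8, 3: 10, 4: 9}
Shortest distance to 2 = 8, path = [0, 1, 2]


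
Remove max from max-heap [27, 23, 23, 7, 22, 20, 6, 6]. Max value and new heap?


Max = 27
Replace root with last, heapify down
Resulting heap: [23, 22, 23, 7, 6, 20, 6]


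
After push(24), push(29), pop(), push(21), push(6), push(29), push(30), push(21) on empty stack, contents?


push(24) -> [24]
push(29) -> [24, 29]
pop() returns 29 -> [24]
push(21) -> [24, 21]
push(6) -> [24, 21, 6]
push(29) -> [24, 21, 6, 29]
push(30) -> [24, 21, 6, 29, 30]
push(21) -> [24, 21, 6, 29, 30, 21]
Final stack (bottom to top): [24, 21, 6, 29, 30, 21]


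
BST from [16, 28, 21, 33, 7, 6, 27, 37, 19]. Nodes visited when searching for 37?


BST root = 16
Search for 37: compare at each node
Path: [16, 28, 33, 37]


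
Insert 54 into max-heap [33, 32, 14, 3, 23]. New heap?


Append 54: [33, 32, 14, 3, 23, 54]
Bubble up: swap idx 5(54) with idx 2(14); swap idx 2(54) with idx 0(33)
Result: [54, 32, 33, 3, 23, 14]


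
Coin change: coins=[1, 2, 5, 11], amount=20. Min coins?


dp[0]=0; dp[i]=1+min(dp[i-c] for c in coins)
...dp[15]=3, dp[16]=2, dp[17]=3, dp[18]=3, dp[19]=4, dp[20]=4
Minimum coins for 20 = 4


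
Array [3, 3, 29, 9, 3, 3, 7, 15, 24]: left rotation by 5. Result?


Left rotate by 5: [3, 7, 15, 24, 3, 3, 29, 9, 3]


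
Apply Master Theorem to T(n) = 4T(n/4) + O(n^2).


a=4, b=4, c=2. log_4(4)=1 < c=2. Case 3: O(n^c) = O(n^2)
Complexity: O(n^2)


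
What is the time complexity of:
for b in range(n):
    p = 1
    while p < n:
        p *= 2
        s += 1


Per nesting level: O(n) * O(log n) = O(n log n)
Complexity: O(n log n)


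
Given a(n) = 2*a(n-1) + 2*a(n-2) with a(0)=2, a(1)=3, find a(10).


Build bottom-up:
...a(8)=4000, a(9)=10928, a(10)=2*10928+2*4000=29856


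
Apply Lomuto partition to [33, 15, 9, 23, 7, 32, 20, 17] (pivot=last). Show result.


Elements <= 17 go left of pivot.
Result: [15, 9, 7, 17, 33, 32, 20, 23], pivot at index 3


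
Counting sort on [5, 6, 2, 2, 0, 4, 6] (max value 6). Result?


Count array: [1, 0, 2, 0, 1, 1, 2]
Reconstruct: [0, 2, 2, 4, 5, 6, 6]


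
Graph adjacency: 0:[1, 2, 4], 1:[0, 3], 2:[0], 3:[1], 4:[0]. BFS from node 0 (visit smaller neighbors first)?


BFS queue: start with [0]
Visit order: [0, 1, 2, 4, 3]


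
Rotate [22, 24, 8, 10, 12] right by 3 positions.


Right rotate by 3: [8, 10, 12, 22, 24]


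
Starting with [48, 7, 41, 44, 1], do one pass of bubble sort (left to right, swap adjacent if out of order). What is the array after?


After one pass: [7, 41, 44, 1, 48]


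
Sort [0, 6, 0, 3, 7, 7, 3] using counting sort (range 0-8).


Count array: [2, 0, 0, 2, 0, 0, 1, 2, 0]
Reconstruct: [0, 0, 3, 3, 6, 7, 7]


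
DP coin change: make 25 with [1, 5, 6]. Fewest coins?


dp[0]=0; dp[i]=1+min(dp[i-c] for c in coins)
...dp[20]=4, dp[21]=4, dp[22]=4, dp[23]=4, dp[24]=4, dp[25]=5
Minimum coins for 25 = 5


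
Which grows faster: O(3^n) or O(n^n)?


exponential (base 3) grows slower than n^n
O(3^n) is asymptotically smaller; O(n^n) grows faster


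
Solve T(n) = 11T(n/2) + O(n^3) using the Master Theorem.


a=11, b=2, c=3. log_2(11)=3.459 > c=3. Case 1: O(n^log_b(a)) = O(n^3.459)
Complexity: O(n^3.459)


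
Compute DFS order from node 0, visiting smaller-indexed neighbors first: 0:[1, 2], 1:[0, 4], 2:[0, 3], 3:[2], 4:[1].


DFS stack-based: start with [0]
Visit order: [0, 1, 4, 2, 3]


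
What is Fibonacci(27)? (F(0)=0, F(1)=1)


F(n)=F(n-1)+F(n-2)
...F(25)=75025, F(26)=121393, F(27)=196418


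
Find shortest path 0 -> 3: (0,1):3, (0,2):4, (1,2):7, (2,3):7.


Dijkstra from 0:
Distances: {0: 0, 1: 3, 2: 4, 3: 11}
Shortest distance to 3 = 11, path = [0, 2, 3]


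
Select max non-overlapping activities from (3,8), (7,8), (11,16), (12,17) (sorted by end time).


Greedy: pick earliest-ending, then skip overlaps.
Selected (2 activities): [(3, 8), (11, 16)]


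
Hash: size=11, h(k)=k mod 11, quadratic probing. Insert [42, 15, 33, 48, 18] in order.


Insertions: 42->slot 9; 15->slot 4; 33->slot 0; 48->slot 5; 18->slot 7
Table: [33, None, None, None, 15, 48, None, 18, None, 42, None]


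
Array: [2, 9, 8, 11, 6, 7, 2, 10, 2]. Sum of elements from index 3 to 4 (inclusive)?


Prefix sums: [0, 2, 11, 19, 30, 36, 43, 45, 55, 57]
Sum[3..4] = prefix[5] - prefix[3] = 36 - 19 = 17


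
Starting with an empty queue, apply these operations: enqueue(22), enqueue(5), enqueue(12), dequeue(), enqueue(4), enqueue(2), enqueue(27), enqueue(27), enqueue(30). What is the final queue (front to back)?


enqueue(22) -> [22]
enqueue(5) -> [22, 5]
enqueue(12) -> [22, 5, 12]
dequeue() returns 22 -> [5, 12]
enqueue(4) -> [5, 12, 4]
enqueue(2) -> [5, 12, 4, 2]
enqueue(27) -> [5, 12, 4, 2, 27]
enqueue(27) -> [5, 12, 4, 2, 27, 27]
enqueue(30) -> [5, 12, 4, 2, 27, 27, 30]
Final queue (front to back): [5, 12, 4, 2, 27, 27, 30]


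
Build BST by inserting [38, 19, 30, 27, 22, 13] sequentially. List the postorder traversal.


Root = 38; build tree by BST insertion.
Postorder traversal: [13, 22, 27, 30, 19, 38]


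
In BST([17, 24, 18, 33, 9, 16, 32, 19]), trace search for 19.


BST root = 17
Search for 19: compare at each node
Path: [17, 24, 18, 19]


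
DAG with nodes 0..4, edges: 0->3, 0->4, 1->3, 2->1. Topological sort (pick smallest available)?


Kahn's algorithm, process smallest node first
Order: [0, 2, 1, 3, 4]


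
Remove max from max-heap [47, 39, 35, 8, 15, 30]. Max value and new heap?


Max = 47
Replace root with last, heapify down
Resulting heap: [39, 30, 35, 8, 15]


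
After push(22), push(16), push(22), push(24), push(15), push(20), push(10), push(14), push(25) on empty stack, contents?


push(22) -> [22]
push(16) -> [22, 16]
push(22) -> [22, 16, 22]
push(24) -> [22, 16, 22, 24]
push(15) -> [22, 16, 22, 24, 15]
push(20) -> [22, 16, 22, 24, 15, 20]
push(10) -> [22, 16, 22, 24, 15, 20, 10]
push(14) -> [22, 16, 22, 24, 15, 20, 10, 14]
push(25) -> [22, 16, 22, 24, 15, 20, 10, 14, 25]
Final stack (bottom to top): [22, 16, 22, 24, 15, 20, 10, 14, 25]


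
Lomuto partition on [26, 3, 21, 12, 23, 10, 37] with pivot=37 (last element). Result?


Elements <= 37 go left of pivot.
Result: [26, 3, 21, 12, 23, 10, 37], pivot at index 6


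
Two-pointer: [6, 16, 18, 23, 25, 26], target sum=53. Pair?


Two pointers: lo=0, hi=5
No pair sums to 53


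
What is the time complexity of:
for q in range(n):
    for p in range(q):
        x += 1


Per nesting level: O(n) * O(n) [triangular over q] = O(n^2)
Complexity: O(n^2)


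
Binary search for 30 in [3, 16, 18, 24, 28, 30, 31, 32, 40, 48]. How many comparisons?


Search for 30:
[0,9] mid=4 arr[4]=28
[5,9] mid=7 arr[7]=32
[5,6] mid=5 arr[5]=30
Total: 3 comparisons


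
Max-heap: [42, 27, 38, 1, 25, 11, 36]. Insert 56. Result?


Append 56: [42, 27, 38, 1, 25, 11, 36, 56]
Bubble up: swap idx 7(56) with idx 3(1); swap idx 3(56) with idx 1(27); swap idx 1(56) with idx 0(42)
Result: [56, 42, 38, 27, 25, 11, 36, 1]


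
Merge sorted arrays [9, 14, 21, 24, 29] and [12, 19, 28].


Compare heads, take smaller each step.
Merged: [9, 12, 14, 19, 21, 24, 28, 29]


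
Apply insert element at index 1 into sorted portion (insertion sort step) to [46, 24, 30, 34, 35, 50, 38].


After one pass: [24, 46, 30, 34, 35, 50, 38]


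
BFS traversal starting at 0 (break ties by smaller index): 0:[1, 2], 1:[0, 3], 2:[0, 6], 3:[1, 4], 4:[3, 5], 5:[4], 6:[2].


BFS queue: start with [0]
Visit order: [0, 1, 2, 3, 6, 4, 5]


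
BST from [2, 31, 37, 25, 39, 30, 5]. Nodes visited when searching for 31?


BST root = 2
Search for 31: compare at each node
Path: [2, 31]


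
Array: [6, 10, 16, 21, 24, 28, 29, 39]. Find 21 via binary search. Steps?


Search for 21:
[0,7] mid=3 arr[3]=21
Total: 1 comparisons


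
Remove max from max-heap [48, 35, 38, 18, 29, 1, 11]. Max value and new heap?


Max = 48
Replace root with last, heapify down
Resulting heap: [38, 35, 11, 18, 29, 1]


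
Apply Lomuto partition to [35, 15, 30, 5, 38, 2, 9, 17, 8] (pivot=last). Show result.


Elements <= 8 go left of pivot.
Result: [5, 2, 8, 35, 38, 15, 9, 17, 30], pivot at index 2


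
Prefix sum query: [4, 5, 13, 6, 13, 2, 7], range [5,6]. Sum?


Prefix sums: [0, 4, 9, 22, 28, 41, 43, 50]
Sum[5..6] = prefix[7] - prefix[5] = 50 - 41 = 9


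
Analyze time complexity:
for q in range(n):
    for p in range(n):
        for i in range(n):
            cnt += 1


Per nesting level: O(n) * O(n) * O(n) = O(n^3)
Complexity: O(n^3)


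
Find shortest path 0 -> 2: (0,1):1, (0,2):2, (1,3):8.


Dijkstra from 0:
Distances: {0: 0, 1: 1, 2: 2, 3: 9}
Shortest distance to 2 = 2, path = [0, 2]


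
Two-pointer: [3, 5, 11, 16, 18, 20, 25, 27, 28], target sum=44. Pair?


Two pointers: lo=0, hi=8
Found pair: (16, 28) summing to 44


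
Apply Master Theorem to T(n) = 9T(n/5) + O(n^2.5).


a=9, b=5, c=2.5. log_5(9)=1.365 < c=2.5. Case 3: O(n^c) = O(n^2.500)
Complexity: O(n^2.500)


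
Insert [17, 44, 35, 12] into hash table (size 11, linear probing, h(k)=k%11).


Insertions: 17->slot 6; 44->slot 0; 35->slot 2; 12->slot 1
Table: [44, 12, 35, None, None, None, 17, None, None, None, None]


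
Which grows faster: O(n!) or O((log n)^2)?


polylogarithmic grows slower than factorial
O((log n)^2) is asymptotically smaller; O(n!) grows faster


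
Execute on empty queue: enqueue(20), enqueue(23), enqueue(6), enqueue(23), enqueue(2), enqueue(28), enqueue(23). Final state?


enqueue(20) -> [20]
enqueue(23) -> [20, 23]
enqueue(6) -> [20, 23, 6]
enqueue(23) -> [20, 23, 6, 23]
enqueue(2) -> [20, 23, 6, 23, 2]
enqueue(28) -> [20, 23, 6, 23, 2, 28]
enqueue(23) -> [20, 23, 6, 23, 2, 28, 23]
Final queue (front to back): [20, 23, 6, 23, 2, 28, 23]


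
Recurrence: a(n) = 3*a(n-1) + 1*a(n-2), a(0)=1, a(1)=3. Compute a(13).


Build bottom-up:
...a(11)=467280, a(12)=1543321, a(13)=3*1543321+1*467280=5097243


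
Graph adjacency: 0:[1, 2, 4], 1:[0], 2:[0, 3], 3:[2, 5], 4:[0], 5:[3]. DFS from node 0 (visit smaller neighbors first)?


DFS stack-based: start with [0]
Visit order: [0, 1, 2, 3, 5, 4]


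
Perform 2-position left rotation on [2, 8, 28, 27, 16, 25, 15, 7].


Left rotate by 2: [28, 27, 16, 25, 15, 7, 2, 8]


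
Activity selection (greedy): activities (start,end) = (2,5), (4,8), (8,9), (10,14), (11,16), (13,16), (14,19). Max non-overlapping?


Greedy: pick earliest-ending, then skip overlaps.
Selected (4 activities): [(2, 5), (8, 9), (10, 14), (14, 19)]


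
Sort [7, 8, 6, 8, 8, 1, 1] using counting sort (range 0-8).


Count array: [0, 2, 0, 0, 0, 0, 1, 1, 3]
Reconstruct: [1, 1, 6, 7, 8, 8, 8]


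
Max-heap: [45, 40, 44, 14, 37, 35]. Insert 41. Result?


Append 41: [45, 40, 44, 14, 37, 35, 41]
Bubble up: no swaps needed
Result: [45, 40, 44, 14, 37, 35, 41]


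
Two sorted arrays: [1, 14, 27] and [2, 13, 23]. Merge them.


Compare heads, take smaller each step.
Merged: [1, 2, 13, 14, 23, 27]


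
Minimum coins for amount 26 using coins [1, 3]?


dp[0]=0; dp[i]=1+min(dp[i-c] for c in coins)
...dp[21]=7, dp[22]=8, dp[23]=9, dp[24]=8, dp[25]=9, dp[26]=10
Minimum coins for 26 = 10


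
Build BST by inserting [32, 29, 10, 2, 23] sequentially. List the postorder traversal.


Root = 32; build tree by BST insertion.
Postorder traversal: [2, 23, 10, 29, 32]


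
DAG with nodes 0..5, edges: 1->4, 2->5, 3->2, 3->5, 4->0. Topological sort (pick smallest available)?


Kahn's algorithm, process smallest node first
Order: [1, 3, 2, 4, 0, 5]


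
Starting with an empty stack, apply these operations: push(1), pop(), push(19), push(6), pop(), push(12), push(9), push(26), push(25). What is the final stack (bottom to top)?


push(1) -> [1]
pop() returns 1 -> []
push(19) -> [19]
push(6) -> [19, 6]
pop() returns 6 -> [19]
push(12) -> [19, 12]
push(9) -> [19, 12, 9]
push(26) -> [19, 12, 9, 26]
push(25) -> [19, 12, 9, 26, 25]
Final stack (bottom to top): [19, 12, 9, 26, 25]


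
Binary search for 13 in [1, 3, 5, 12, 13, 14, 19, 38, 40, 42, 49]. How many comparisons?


Search for 13:
[0,10] mid=5 arr[5]=14
[0,4] mid=2 arr[2]=5
[3,4] mid=3 arr[3]=12
[4,4] mid=4 arr[4]=13
Total: 4 comparisons


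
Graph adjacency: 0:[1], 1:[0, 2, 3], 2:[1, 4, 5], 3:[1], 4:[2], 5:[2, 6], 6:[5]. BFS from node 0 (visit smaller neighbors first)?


BFS queue: start with [0]
Visit order: [0, 1, 2, 3, 4, 5, 6]


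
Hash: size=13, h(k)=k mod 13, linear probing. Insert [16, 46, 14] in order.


Insertions: 16->slot 3; 46->slot 7; 14->slot 1
Table: [None, 14, None, 16, None, None, None, 46, None, None, None, None, None]


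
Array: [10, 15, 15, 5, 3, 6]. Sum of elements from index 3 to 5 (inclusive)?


Prefix sums: [0, 10, 25, 40, 45, 48, 54]
Sum[3..5] = prefix[6] - prefix[3] = 54 - 40 = 14


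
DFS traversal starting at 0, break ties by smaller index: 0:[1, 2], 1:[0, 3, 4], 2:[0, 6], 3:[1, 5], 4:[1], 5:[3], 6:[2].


DFS stack-based: start with [0]
Visit order: [0, 1, 3, 5, 4, 2, 6]


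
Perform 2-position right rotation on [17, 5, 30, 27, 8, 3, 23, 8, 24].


Right rotate by 2: [8, 24, 17, 5, 30, 27, 8, 3, 23]


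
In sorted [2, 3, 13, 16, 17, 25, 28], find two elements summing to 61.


Two pointers: lo=0, hi=6
No pair sums to 61


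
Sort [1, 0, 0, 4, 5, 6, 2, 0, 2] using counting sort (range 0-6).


Count array: [3, 1, 2, 0, 1, 1, 1]
Reconstruct: [0, 0, 0, 1, 2, 2, 4, 5, 6]


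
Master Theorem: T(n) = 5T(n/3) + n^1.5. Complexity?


a=5, b=3, c=1.5. log_3(5)=1.465 < c=1.5. Case 3: O(n^c) = O(n^1.500)
Complexity: O(n^1.500)


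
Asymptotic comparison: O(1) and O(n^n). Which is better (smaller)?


constant grows slower than n^n
O(1) is asymptotically smaller; O(n^n) grows faster


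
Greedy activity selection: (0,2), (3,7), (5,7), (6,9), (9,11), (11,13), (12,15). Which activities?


Greedy: pick earliest-ending, then skip overlaps.
Selected (4 activities): [(0, 2), (3, 7), (9, 11), (11, 13)]


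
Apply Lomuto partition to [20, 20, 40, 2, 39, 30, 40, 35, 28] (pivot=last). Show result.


Elements <= 28 go left of pivot.
Result: [20, 20, 2, 28, 39, 30, 40, 35, 40], pivot at index 3


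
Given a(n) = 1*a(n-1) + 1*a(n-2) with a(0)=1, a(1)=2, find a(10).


Build bottom-up:
...a(8)=55, a(9)=89, a(10)=1*89+1*55=144


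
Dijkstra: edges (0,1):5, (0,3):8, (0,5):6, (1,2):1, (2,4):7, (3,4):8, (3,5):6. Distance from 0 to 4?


Dijkstra from 0:
Distances: {0: 0, 1: 5, 2: 6, 3: 8, 4: 13, 5: 6}
Shortest distance to 4 = 13, path = [0, 1, 2, 4]


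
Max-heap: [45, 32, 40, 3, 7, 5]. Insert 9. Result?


Append 9: [45, 32, 40, 3, 7, 5, 9]
Bubble up: no swaps needed
Result: [45, 32, 40, 3, 7, 5, 9]


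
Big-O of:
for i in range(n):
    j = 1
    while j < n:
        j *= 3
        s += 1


Per nesting level: O(n) * O(log n) = O(n log n)
Complexity: O(n log n)


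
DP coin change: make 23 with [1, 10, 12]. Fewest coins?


dp[0]=0; dp[i]=1+min(dp[i-c] for c in coins)
...dp[18]=7, dp[19]=8, dp[20]=2, dp[21]=3, dp[22]=2, dp[23]=3
Minimum coins for 23 = 3


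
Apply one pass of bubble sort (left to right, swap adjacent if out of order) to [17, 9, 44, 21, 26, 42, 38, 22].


After one pass: [9, 17, 21, 26, 42, 38, 22, 44]


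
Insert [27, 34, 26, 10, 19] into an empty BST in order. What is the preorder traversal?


Root = 27; build tree by BST insertion.
Preorder traversal: [27, 26, 10, 19, 34]


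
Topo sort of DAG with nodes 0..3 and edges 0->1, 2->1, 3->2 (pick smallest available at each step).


Kahn's algorithm, process smallest node first
Order: [0, 3, 2, 1]


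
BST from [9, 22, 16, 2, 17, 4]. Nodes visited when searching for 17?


BST root = 9
Search for 17: compare at each node
Path: [9, 22, 16, 17]


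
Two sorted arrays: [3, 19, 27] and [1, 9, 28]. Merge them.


Compare heads, take smaller each step.
Merged: [1, 3, 9, 19, 27, 28]


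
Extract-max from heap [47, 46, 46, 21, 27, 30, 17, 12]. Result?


Max = 47
Replace root with last, heapify down
Resulting heap: [46, 27, 46, 21, 12, 30, 17]


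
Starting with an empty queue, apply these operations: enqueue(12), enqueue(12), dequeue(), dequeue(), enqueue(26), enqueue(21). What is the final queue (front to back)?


enqueue(12) -> [12]
enqueue(12) -> [12, 12]
dequeue() returns 12 -> [12]
dequeue() returns 12 -> []
enqueue(26) -> [26]
enqueue(21) -> [26, 21]
Final queue (front to back): [26, 21]


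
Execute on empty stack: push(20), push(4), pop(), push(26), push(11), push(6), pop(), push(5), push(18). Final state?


push(20) -> [20]
push(4) -> [20, 4]
pop() returns 4 -> [20]
push(26) -> [20, 26]
push(11) -> [20, 26, 11]
push(6) -> [20, 26, 11, 6]
pop() returns 6 -> [20, 26, 11]
push(5) -> [20, 26, 11, 5]
push(18) -> [20, 26, 11, 5, 18]
Final stack (bottom to top): [20, 26, 11, 5, 18]


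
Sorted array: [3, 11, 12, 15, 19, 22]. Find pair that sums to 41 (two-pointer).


Two pointers: lo=0, hi=5
Found pair: (19, 22) summing to 41


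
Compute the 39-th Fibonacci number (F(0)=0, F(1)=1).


F(n)=F(n-1)+F(n-2)
...F(37)=24157817, F(38)=39088169, F(39)=63245986


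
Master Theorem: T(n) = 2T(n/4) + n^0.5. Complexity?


a=2, b=4, c=0.5. log_4(2)=0.5 = c=0.5. Case 2: O(n^c log n) = O(sqrt(n) log n)
Complexity: O(sqrt(n) log n)


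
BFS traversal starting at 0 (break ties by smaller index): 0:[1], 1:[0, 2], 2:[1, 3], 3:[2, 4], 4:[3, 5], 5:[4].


BFS queue: start with [0]
Visit order: [0, 1, 2, 3, 4, 5]


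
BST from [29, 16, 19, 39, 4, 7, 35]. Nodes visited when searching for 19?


BST root = 29
Search for 19: compare at each node
Path: [29, 16, 19]


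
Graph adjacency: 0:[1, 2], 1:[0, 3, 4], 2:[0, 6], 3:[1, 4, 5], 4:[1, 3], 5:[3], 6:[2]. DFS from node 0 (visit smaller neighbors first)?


DFS stack-based: start with [0]
Visit order: [0, 1, 3, 4, 5, 2, 6]


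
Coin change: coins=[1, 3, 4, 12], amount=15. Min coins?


dp[0]=0; dp[i]=1+min(dp[i-c] for c in coins)
...dp[10]=3, dp[11]=3, dp[12]=1, dp[13]=2, dp[14]=3, dp[15]=2
Minimum coins for 15 = 2


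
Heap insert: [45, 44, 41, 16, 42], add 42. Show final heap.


Append 42: [45, 44, 41, 16, 42, 42]
Bubble up: swap idx 5(42) with idx 2(41)
Result: [45, 44, 42, 16, 42, 41]


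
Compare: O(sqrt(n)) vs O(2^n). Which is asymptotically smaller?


sublinear grows slower than exponential
O(sqrt(n)) is asymptotically smaller; O(2^n) grows faster


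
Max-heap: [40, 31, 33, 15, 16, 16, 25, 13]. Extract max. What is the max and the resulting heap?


Max = 40
Replace root with last, heapify down
Resulting heap: [33, 31, 25, 15, 16, 16, 13]


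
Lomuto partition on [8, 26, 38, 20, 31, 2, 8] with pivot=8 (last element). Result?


Elements <= 8 go left of pivot.
Result: [8, 2, 8, 20, 31, 26, 38], pivot at index 2


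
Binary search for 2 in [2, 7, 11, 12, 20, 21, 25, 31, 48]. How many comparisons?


Search for 2:
[0,8] mid=4 arr[4]=20
[0,3] mid=1 arr[1]=7
[0,0] mid=0 arr[0]=2
Total: 3 comparisons


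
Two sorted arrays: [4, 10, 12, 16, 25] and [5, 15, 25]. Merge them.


Compare heads, take smaller each step.
Merged: [4, 5, 10, 12, 15, 16, 25, 25]


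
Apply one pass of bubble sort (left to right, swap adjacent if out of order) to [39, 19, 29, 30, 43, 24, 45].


After one pass: [19, 29, 30, 39, 24, 43, 45]


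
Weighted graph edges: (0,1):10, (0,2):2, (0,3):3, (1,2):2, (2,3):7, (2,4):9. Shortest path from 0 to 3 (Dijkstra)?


Dijkstra from 0:
Distances: {0: 0, 1: 4, 2: 2, 3: 3, 4: 11}
Shortest distance to 3 = 3, path = [0, 3]


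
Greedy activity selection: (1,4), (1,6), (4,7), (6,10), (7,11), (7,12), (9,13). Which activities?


Greedy: pick earliest-ending, then skip overlaps.
Selected (3 activities): [(1, 4), (4, 7), (7, 11)]


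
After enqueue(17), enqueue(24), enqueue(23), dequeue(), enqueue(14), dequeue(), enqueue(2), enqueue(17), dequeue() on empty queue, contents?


enqueue(17) -> [17]
enqueue(24) -> [17, 24]
enqueue(23) -> [17, 24, 23]
dequeue() returns 17 -> [24, 23]
enqueue(14) -> [24, 23, 14]
dequeue() returns 24 -> [23, 14]
enqueue(2) -> [23, 14, 2]
enqueue(17) -> [23, 14, 2, 17]
dequeue() returns 23 -> [14, 2, 17]
Final queue (front to back): [14, 2, 17]


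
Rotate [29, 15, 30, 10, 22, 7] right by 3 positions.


Right rotate by 3: [10, 22, 7, 29, 15, 30]


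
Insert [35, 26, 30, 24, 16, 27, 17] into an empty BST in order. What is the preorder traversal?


Root = 35; build tree by BST insertion.
Preorder traversal: [35, 26, 24, 16, 17, 30, 27]


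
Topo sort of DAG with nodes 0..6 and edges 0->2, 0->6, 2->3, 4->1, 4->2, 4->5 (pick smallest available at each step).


Kahn's algorithm, process smallest node first
Order: [0, 4, 1, 2, 3, 5, 6]


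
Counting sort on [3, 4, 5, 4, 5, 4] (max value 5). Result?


Count array: [0, 0, 0, 1, 3, 2]
Reconstruct: [3, 4, 4, 4, 5, 5]


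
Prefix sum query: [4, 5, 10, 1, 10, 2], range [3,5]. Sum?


Prefix sums: [0, 4, 9, 19, 20, 30, 32]
Sum[3..5] = prefix[6] - prefix[3] = 32 - 19 = 13


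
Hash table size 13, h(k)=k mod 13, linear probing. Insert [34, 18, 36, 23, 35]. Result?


Insertions: 34->slot 8; 18->slot 5; 36->slot 10; 23->slot 11; 35->slot 9
Table: [None, None, None, None, None, 18, None, None, 34, 35, 36, 23, None]


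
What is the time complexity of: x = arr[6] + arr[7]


Analysis: constant-time operation, no loop
Complexity: O(1)


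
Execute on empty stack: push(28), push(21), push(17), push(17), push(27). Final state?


push(28) -> [28]
push(21) -> [28, 21]
push(17) -> [28, 21, 17]
push(17) -> [28, 21, 17, 17]
push(27) -> [28, 21, 17, 17, 27]
Final stack (bottom to top): [28, 21, 17, 17, 27]


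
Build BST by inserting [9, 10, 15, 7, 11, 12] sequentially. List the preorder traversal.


Root = 9; build tree by BST insertion.
Preorder traversal: [9, 7, 10, 15, 11, 12]


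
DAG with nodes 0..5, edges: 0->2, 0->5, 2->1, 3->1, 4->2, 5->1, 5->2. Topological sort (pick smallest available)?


Kahn's algorithm, process smallest node first
Order: [0, 3, 4, 5, 2, 1]


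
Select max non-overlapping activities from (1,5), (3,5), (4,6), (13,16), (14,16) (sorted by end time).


Greedy: pick earliest-ending, then skip overlaps.
Selected (2 activities): [(1, 5), (13, 16)]


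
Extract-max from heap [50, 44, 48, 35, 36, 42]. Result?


Max = 50
Replace root with last, heapify down
Resulting heap: [48, 44, 42, 35, 36]


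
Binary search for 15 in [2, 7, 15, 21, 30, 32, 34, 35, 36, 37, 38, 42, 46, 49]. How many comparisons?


Search for 15:
[0,13] mid=6 arr[6]=34
[0,5] mid=2 arr[2]=15
Total: 2 comparisons


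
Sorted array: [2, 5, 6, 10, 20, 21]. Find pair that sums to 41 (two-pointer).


Two pointers: lo=0, hi=5
Found pair: (20, 21) summing to 41


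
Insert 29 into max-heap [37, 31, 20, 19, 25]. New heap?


Append 29: [37, 31, 20, 19, 25, 29]
Bubble up: swap idx 5(29) with idx 2(20)
Result: [37, 31, 29, 19, 25, 20]


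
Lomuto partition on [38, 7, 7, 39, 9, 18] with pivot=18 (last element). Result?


Elements <= 18 go left of pivot.
Result: [7, 7, 9, 18, 38, 39], pivot at index 3


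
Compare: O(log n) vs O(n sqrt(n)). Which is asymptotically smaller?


logarithmic grows slower than n^1.5
O(log n) is asymptotically smaller; O(n sqrt(n)) grows faster


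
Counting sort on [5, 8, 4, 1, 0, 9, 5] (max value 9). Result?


Count array: [1, 1, 0, 0, 1, 2, 0, 0, 1, 1]
Reconstruct: [0, 1, 4, 5, 5, 8, 9]


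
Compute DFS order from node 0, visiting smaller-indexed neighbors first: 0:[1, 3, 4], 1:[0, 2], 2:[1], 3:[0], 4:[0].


DFS stack-based: start with [0]
Visit order: [0, 1, 2, 3, 4]


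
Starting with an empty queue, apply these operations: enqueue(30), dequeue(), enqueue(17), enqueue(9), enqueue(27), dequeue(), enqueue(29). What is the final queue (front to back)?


enqueue(30) -> [30]
dequeue() returns 30 -> []
enqueue(17) -> [17]
enqueue(9) -> [17, 9]
enqueue(27) -> [17, 9, 27]
dequeue() returns 17 -> [9, 27]
enqueue(29) -> [9, 27, 29]
Final queue (front to back): [9, 27, 29]


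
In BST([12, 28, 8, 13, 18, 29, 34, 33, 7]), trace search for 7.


BST root = 12
Search for 7: compare at each node
Path: [12, 8, 7]


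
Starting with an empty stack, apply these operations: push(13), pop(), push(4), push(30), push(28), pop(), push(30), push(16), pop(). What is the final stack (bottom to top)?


push(13) -> [13]
pop() returns 13 -> []
push(4) -> [4]
push(30) -> [4, 30]
push(28) -> [4, 30, 28]
pop() returns 28 -> [4, 30]
push(30) -> [4, 30, 30]
push(16) -> [4, 30, 30, 16]
pop() returns 16 -> [4, 30, 30]
Final stack (bottom to top): [4, 30, 30]


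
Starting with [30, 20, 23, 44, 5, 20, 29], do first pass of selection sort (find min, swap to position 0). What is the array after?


After one pass: [5, 20, 23, 44, 30, 20, 29]


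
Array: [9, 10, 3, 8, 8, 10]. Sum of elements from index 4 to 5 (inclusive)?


Prefix sums: [0, 9, 19, 22, 30, 38, 48]
Sum[4..5] = prefix[6] - prefix[4] = 48 - 30 = 18


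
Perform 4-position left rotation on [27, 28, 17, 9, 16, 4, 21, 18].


Left rotate by 4: [16, 4, 21, 18, 27, 28, 17, 9]


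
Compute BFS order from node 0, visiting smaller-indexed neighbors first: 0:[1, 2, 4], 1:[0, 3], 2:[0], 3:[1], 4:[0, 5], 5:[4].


BFS queue: start with [0]
Visit order: [0, 1, 2, 4, 3, 5]


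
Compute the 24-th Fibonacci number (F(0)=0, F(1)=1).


F(n)=F(n-1)+F(n-2)
...F(22)=17711, F(23)=28657, F(24)=46368


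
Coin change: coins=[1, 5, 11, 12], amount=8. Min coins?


dp[0]=0; dp[i]=1+min(dp[i-c] for c in coins)
...dp[3]=3, dp[4]=4, dp[5]=1, dp[6]=2, dp[7]=3, dp[8]=4
Minimum coins for 8 = 4


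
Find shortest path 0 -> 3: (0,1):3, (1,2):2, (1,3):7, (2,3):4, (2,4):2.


Dijkstra from 0:
Distances: {0: 0, 1: 3, 2: 5, 3: 9, 4: 7}
Shortest distance to 3 = 9, path = [0, 1, 2, 3]


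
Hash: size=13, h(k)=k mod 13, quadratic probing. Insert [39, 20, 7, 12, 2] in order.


Insertions: 39->slot 0; 20->slot 7; 7->slot 8; 12->slot 12; 2->slot 2
Table: [39, None, 2, None, None, None, None, 20, 7, None, None, None, 12]


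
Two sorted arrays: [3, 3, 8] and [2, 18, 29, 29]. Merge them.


Compare heads, take smaller each step.
Merged: [2, 3, 3, 8, 18, 29, 29]


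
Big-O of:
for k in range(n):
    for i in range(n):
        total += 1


Per nesting level: O(n) * O(n) = O(n^2)
Complexity: O(n^2)


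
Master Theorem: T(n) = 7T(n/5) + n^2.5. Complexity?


a=7, b=5, c=2.5. log_5(7)=1.209 < c=2.5. Case 3: O(n^c) = O(n^2.500)
Complexity: O(n^2.500)


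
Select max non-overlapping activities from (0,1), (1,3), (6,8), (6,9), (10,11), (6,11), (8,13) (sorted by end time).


Greedy: pick earliest-ending, then skip overlaps.
Selected (4 activities): [(0, 1), (1, 3), (6, 8), (10, 11)]


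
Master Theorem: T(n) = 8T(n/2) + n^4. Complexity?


a=8, b=2, c=4. log_2(8)=3 < c=4. Case 3: O(n^c) = O(n^4)
Complexity: O(n^4)


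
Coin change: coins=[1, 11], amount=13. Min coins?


dp[0]=0; dp[i]=1+min(dp[i-c] for c in coins)
...dp[8]=8, dp[9]=9, dp[10]=10, dp[11]=1, dp[12]=2, dp[13]=3
Minimum coins for 13 = 3


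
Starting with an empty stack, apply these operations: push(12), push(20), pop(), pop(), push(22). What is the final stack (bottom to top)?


push(12) -> [12]
push(20) -> [12, 20]
pop() returns 20 -> [12]
pop() returns 12 -> []
push(22) -> [22]
Final stack (bottom to top): [22]


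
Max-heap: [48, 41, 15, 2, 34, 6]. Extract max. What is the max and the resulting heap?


Max = 48
Replace root with last, heapify down
Resulting heap: [41, 34, 15, 2, 6]


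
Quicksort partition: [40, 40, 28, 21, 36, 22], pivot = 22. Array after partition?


Elements <= 22 go left of pivot.
Result: [21, 22, 28, 40, 36, 40], pivot at index 1


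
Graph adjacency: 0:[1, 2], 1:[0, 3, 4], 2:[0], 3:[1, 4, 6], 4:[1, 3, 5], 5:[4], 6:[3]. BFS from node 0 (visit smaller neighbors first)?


BFS queue: start with [0]
Visit order: [0, 1, 2, 3, 4, 6, 5]


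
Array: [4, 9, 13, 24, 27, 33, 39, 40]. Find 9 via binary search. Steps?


Search for 9:
[0,7] mid=3 arr[3]=24
[0,2] mid=1 arr[1]=9
Total: 2 comparisons


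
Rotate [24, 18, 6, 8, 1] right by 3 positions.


Right rotate by 3: [6, 8, 1, 24, 18]


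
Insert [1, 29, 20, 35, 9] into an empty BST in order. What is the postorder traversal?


Root = 1; build tree by BST insertion.
Postorder traversal: [9, 20, 35, 29, 1]


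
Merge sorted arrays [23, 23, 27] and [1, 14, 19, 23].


Compare heads, take smaller each step.
Merged: [1, 14, 19, 23, 23, 23, 27]


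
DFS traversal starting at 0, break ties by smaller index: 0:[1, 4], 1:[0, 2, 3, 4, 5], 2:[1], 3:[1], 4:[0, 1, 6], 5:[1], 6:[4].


DFS stack-based: start with [0]
Visit order: [0, 1, 2, 3, 4, 6, 5]


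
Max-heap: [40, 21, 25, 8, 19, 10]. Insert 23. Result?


Append 23: [40, 21, 25, 8, 19, 10, 23]
Bubble up: no swaps needed
Result: [40, 21, 25, 8, 19, 10, 23]


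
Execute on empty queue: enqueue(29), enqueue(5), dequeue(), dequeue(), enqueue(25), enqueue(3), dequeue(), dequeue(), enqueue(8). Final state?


enqueue(29) -> [29]
enqueue(5) -> [29, 5]
dequeue() returns 29 -> [5]
dequeue() returns 5 -> []
enqueue(25) -> [25]
enqueue(3) -> [25, 3]
dequeue() returns 25 -> [3]
dequeue() returns 3 -> []
enqueue(8) -> [8]
Final queue (front to back): [8]


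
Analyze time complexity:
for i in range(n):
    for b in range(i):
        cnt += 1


Per nesting level: O(n) * O(n) [triangular over i] = O(n^2)
Complexity: O(n^2)


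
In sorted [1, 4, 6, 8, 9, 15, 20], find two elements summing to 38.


Two pointers: lo=0, hi=6
No pair sums to 38


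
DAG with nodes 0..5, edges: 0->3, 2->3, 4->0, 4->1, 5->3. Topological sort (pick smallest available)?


Kahn's algorithm, process smallest node first
Order: [2, 4, 0, 1, 5, 3]


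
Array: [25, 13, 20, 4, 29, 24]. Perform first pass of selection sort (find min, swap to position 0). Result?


After one pass: [4, 13, 20, 25, 29, 24]


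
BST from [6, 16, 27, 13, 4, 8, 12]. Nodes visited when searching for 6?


BST root = 6
Search for 6: compare at each node
Path: [6]


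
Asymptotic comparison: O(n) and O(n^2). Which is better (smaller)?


linear grows slower than quadratic
O(n) is asymptotically smaller; O(n^2) grows faster


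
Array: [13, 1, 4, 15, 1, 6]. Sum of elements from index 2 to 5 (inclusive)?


Prefix sums: [0, 13, 14, 18, 33, 34, 40]
Sum[2..5] = prefix[6] - prefix[2] = 40 - 14 = 26


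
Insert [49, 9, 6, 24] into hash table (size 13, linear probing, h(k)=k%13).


Insertions: 49->slot 10; 9->slot 9; 6->slot 6; 24->slot 11
Table: [None, None, None, None, None, None, 6, None, None, 9, 49, 24, None]


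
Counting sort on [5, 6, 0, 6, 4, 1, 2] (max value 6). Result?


Count array: [1, 1, 1, 0, 1, 1, 2]
Reconstruct: [0, 1, 2, 4, 5, 6, 6]


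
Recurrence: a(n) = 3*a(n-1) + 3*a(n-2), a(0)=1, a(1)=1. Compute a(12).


Build bottom-up:
...a(10)=239841, a(11)=909306, a(12)=3*909306+3*239841=3447441


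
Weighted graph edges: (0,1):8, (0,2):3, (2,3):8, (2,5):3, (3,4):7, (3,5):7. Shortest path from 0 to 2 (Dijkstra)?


Dijkstra from 0:
Distances: {0: 0, 1: 8, 2: 3, 3: 11, 4: 18, 5: 6}
Shortest distance to 2 = 3, path = [0, 2]


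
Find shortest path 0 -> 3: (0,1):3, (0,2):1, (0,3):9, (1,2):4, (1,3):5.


Dijkstra from 0:
Distances: {0: 0, 1: 3, 2: 1, 3: 8}
Shortest distance to 3 = 8, path = [0, 1, 3]


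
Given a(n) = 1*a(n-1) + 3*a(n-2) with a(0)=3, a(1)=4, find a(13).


Build bottom-up:
...a(11)=21163, a(12)=48787, a(13)=1*48787+3*21163=112276


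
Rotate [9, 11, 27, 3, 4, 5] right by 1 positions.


Right rotate by 1: [5, 9, 11, 27, 3, 4]


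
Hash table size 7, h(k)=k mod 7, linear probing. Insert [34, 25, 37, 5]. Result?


Insertions: 34->slot 6; 25->slot 4; 37->slot 2; 5->slot 5
Table: [None, None, 37, None, 25, 5, 34]


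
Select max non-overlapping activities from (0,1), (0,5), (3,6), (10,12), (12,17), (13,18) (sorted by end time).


Greedy: pick earliest-ending, then skip overlaps.
Selected (4 activities): [(0, 1), (3, 6), (10, 12), (12, 17)]


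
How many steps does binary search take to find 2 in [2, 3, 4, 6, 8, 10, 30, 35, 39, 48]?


Search for 2:
[0,9] mid=4 arr[4]=8
[0,3] mid=1 arr[1]=3
[0,0] mid=0 arr[0]=2
Total: 3 comparisons


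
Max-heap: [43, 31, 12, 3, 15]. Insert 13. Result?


Append 13: [43, 31, 12, 3, 15, 13]
Bubble up: swap idx 5(13) with idx 2(12)
Result: [43, 31, 13, 3, 15, 12]


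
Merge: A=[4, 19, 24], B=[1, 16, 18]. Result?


Compare heads, take smaller each step.
Merged: [1, 4, 16, 18, 19, 24]


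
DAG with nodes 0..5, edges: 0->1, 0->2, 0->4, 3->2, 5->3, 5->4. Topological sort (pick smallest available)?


Kahn's algorithm, process smallest node first
Order: [0, 1, 5, 3, 2, 4]


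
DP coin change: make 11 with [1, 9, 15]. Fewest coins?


dp[0]=0; dp[i]=1+min(dp[i-c] for c in coins)
...dp[6]=6, dp[7]=7, dp[8]=8, dp[9]=1, dp[10]=2, dp[11]=3
Minimum coins for 11 = 3


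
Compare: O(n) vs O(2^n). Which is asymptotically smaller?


linear grows slower than exponential
O(n) is asymptotically smaller; O(2^n) grows faster


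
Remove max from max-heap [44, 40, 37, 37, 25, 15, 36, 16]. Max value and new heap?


Max = 44
Replace root with last, heapify down
Resulting heap: [40, 37, 37, 16, 25, 15, 36]


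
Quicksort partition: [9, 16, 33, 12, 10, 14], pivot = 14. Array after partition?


Elements <= 14 go left of pivot.
Result: [9, 12, 10, 14, 33, 16], pivot at index 3


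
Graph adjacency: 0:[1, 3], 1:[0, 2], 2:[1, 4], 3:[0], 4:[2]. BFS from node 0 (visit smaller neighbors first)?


BFS queue: start with [0]
Visit order: [0, 1, 3, 2, 4]


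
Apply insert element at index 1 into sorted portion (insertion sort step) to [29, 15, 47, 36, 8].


After one pass: [15, 29, 47, 36, 8]


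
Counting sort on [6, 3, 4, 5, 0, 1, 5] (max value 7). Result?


Count array: [1, 1, 0, 1, 1, 2, 1, 0]
Reconstruct: [0, 1, 3, 4, 5, 5, 6]


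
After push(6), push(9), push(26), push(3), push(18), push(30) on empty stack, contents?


push(6) -> [6]
push(9) -> [6, 9]
push(26) -> [6, 9, 26]
push(3) -> [6, 9, 26, 3]
push(18) -> [6, 9, 26, 3, 18]
push(30) -> [6, 9, 26, 3, 18, 30]
Final stack (bottom to top): [6, 9, 26, 3, 18, 30]


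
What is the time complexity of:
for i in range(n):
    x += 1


Per nesting level: O(n) = O(n)
Complexity: O(n)


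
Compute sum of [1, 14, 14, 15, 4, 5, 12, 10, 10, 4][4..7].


Prefix sums: [0, 1, 15, 29, 44, 48, 53, 65, 75, 85, 89]
Sum[4..7] = prefix[8] - prefix[4] = 75 - 44 = 31


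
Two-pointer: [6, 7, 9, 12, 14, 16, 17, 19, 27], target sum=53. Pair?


Two pointers: lo=0, hi=8
No pair sums to 53


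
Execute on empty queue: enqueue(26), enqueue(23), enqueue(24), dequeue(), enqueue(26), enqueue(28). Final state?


enqueue(26) -> [26]
enqueue(23) -> [26, 23]
enqueue(24) -> [26, 23, 24]
dequeue() returns 26 -> [23, 24]
enqueue(26) -> [23, 24, 26]
enqueue(28) -> [23, 24, 26, 28]
Final queue (front to back): [23, 24, 26, 28]


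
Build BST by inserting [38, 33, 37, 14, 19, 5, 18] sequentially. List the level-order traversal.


Root = 38; build tree by BST insertion.
Level-Order traversal: [38, 33, 14, 37, 5, 19, 18]


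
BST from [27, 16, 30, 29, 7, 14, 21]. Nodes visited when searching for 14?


BST root = 27
Search for 14: compare at each node
Path: [27, 16, 7, 14]


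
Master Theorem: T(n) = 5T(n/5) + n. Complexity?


a=5, b=5, c=1. log_5(5)=1 = c=1. Case 2: O(n^c log n) = O(n log n)
Complexity: O(n log n)


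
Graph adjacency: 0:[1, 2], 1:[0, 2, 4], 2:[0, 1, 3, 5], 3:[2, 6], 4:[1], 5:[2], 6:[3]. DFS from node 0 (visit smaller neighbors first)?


DFS stack-based: start with [0]
Visit order: [0, 1, 2, 3, 6, 5, 4]


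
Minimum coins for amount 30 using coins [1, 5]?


dp[0]=0; dp[i]=1+min(dp[i-c] for c in coins)
...dp[25]=5, dp[26]=6, dp[27]=7, dp[28]=8, dp[29]=9, dp[30]=6
Minimum coins for 30 = 6


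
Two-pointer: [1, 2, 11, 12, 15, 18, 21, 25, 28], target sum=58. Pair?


Two pointers: lo=0, hi=8
No pair sums to 58


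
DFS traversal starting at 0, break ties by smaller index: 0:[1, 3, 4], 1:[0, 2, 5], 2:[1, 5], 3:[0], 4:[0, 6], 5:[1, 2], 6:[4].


DFS stack-based: start with [0]
Visit order: [0, 1, 2, 5, 3, 4, 6]


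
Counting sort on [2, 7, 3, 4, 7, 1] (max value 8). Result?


Count array: [0, 1, 1, 1, 1, 0, 0, 2, 0]
Reconstruct: [1, 2, 3, 4, 7, 7]


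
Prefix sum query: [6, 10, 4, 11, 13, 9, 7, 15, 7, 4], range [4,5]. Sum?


Prefix sums: [0, 6, 16, 20, 31, 44, 53, 60, 75, 82, 86]
Sum[4..5] = prefix[6] - prefix[4] = 53 - 31 = 22
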